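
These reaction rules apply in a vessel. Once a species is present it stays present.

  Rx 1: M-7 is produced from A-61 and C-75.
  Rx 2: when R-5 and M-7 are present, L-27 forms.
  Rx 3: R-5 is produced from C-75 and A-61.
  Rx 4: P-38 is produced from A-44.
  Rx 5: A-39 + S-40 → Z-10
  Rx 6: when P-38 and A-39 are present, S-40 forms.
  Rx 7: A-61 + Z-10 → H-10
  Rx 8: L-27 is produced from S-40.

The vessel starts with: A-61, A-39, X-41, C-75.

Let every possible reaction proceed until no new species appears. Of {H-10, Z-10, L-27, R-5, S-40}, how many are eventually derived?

C-75 and A-61 present → R-5 forms (Rx 3).
A-61 and C-75 present → M-7 forms (Rx 1).
R-5 and M-7 present → L-27 forms (Rx 2).
H-10 would need A-61 and Z-10 (Rx 7), but Z-10 never forms.
Z-10 would need A-39 and S-40 (Rx 5), but S-40 never forms.
L-27: reached.
R-5: reached.
S-40 would need P-38 and A-39 (Rx 6), but P-38 never forms.
Reached: L-27 and R-5 — 2 of the 5.

2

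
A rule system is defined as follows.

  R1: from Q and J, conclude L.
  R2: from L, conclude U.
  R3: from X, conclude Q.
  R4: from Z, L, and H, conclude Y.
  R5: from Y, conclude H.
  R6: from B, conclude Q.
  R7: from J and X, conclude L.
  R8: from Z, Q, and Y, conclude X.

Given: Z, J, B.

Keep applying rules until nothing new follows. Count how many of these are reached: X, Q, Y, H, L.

2

B holds, so Q follows (R6).
From Q and J, R1 gives L.
X would need Z, Q, and Y (R8), but Y is never established.
Q: reached.
Y would need Z, L, and H (R4), but H is never established.
H would need Y (R5), but Y is never established.
L: reached.
Reached: Q and L — 2 of the 5.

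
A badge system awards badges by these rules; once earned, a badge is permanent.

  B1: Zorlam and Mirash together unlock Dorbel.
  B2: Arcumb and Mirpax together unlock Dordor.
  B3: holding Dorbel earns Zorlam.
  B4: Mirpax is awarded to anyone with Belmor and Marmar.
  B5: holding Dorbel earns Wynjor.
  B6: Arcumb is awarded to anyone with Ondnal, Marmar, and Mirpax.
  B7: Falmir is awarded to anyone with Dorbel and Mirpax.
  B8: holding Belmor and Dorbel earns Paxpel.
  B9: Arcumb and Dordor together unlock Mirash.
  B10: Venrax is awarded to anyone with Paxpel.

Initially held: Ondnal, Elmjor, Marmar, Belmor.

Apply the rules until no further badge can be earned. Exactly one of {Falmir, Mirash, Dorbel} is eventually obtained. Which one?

Mirash

With Belmor and Marmar, Mirpax is earned (B4).
With Ondnal, Marmar, and Mirpax, Arcumb is earned (B6).
With Arcumb and Mirpax, Dordor is earned (B2).
With Arcumb and Dordor, Mirash is earned (B9).
Dorbel would need Zorlam and Mirash (B1), but Zorlam is never earned. Falmir would need Dorbel and Mirpax (B7), but Dorbel is never earned.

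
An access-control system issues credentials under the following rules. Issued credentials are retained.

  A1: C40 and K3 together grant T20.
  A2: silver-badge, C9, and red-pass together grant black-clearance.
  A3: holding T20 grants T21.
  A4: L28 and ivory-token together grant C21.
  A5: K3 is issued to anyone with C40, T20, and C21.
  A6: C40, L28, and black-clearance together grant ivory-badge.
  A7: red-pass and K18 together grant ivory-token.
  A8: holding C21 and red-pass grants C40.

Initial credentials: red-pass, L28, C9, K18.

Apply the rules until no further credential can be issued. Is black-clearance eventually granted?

No

black-clearance would need silver-badge, C9, and red-pass (A2), but silver-badge is never granted.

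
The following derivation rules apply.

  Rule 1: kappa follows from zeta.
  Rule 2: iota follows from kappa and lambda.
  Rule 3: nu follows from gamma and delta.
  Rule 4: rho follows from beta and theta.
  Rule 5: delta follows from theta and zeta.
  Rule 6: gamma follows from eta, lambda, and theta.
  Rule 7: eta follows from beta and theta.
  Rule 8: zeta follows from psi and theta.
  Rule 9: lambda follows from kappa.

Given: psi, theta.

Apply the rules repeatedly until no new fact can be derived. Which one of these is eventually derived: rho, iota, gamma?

psi and theta hold, so zeta follows (Rule 8).
zeta holds, so kappa follows (Rule 1).
kappa holds, so lambda follows (Rule 9).
From kappa and lambda, Rule 2 gives iota.
rho would need beta and theta (Rule 4), but beta is never established. gamma would need eta, lambda, and theta (Rule 6), but eta is never established.

iota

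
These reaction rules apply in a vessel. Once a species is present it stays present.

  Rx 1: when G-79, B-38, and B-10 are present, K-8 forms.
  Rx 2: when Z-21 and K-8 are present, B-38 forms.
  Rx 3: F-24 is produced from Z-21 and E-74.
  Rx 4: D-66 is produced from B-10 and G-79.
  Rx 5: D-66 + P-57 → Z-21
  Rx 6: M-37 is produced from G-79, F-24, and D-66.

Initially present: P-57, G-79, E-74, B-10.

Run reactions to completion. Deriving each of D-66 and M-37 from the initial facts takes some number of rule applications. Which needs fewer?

D-66

D-66: B-10 and G-79 present → D-66 forms (Rx 4). [1 rule application]
M-37: B-10 and G-79 present → D-66 forms (Rx 4). D-66 and P-57 present → Z-21 forms (Rx 5). Z-21 and E-74 present → F-24 forms (Rx 3). G-79, F-24, and D-66 present → M-37 forms (Rx 6). [4 rule applications]
D-66 needs fewer.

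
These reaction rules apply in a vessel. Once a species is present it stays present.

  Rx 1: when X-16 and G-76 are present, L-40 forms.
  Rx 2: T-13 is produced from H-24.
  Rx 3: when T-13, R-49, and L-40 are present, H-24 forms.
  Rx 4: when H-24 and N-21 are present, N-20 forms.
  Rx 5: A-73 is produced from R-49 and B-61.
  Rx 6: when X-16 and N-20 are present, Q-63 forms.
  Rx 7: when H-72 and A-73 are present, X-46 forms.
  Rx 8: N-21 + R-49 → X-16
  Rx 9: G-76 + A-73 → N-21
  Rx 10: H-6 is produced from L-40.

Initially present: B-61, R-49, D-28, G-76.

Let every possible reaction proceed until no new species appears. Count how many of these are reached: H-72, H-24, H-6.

1

R-49 and B-61 present → A-73 forms (Rx 5).
G-76 and A-73 present → N-21 forms (Rx 9).
N-21 and R-49 present → X-16 forms (Rx 8).
X-16 and G-76 present → L-40 forms (Rx 1).
L-40 present → H-6 forms (Rx 10).
No rule produces H-72, and it is not given.
H-24 would need T-13, R-49, and L-40 (Rx 3), but T-13 never forms.
H-6: reached.
Reached: H-6 — 1 of the 3.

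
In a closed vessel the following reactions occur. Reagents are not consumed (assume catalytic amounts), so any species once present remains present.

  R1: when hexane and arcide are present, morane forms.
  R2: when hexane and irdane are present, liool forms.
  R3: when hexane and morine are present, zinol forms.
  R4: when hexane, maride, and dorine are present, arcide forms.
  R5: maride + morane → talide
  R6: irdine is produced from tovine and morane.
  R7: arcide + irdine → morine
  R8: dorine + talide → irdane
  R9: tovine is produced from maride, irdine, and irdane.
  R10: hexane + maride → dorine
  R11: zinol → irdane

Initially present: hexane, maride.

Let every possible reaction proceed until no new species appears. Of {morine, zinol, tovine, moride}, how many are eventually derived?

0

morine would need arcide and irdine (R7), but irdine never forms.
zinol would need hexane and morine (R3), but morine never forms.
tovine would need maride, irdine, and irdane (R9), but irdine never forms.
No rule produces moride, and it is not given.
None of the 4 are reached.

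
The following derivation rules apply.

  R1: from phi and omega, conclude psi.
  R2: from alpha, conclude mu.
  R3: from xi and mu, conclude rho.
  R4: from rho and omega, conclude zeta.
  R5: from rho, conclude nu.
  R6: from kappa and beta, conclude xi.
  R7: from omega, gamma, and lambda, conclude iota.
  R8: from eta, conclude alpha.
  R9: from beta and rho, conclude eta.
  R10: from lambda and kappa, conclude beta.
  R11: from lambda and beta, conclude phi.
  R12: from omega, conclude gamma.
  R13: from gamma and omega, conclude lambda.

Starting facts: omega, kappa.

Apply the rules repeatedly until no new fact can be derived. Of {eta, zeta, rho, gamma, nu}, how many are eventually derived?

1

From omega, R12 gives gamma.
eta would need beta and rho (R9), but rho is never established.
zeta would need rho and omega (R4), but rho is never established.
rho would need xi and mu (R3), but mu is never established.
gamma: reached.
nu would need rho (R5), but rho is never established.
Reached: gamma — 1 of the 5.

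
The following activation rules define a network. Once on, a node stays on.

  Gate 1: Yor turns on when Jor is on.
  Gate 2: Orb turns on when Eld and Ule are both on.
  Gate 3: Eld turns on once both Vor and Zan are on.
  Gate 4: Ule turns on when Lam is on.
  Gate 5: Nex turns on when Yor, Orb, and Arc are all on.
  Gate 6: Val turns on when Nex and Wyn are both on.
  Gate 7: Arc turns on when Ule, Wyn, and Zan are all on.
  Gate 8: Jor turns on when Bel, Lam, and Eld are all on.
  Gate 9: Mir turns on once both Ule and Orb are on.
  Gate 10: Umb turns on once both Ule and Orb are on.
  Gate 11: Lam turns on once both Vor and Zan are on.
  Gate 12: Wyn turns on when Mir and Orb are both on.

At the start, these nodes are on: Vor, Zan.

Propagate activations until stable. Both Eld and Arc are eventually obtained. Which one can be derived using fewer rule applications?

Eld

Eld: Vor and Zan are on, so Eld turns on (Gate 3). [1 rule application]
Arc: Vor and Zan are on, so Eld turns on (Gate 3). Vor and Zan are on, so Lam turns on (Gate 11). Gate 4: Lam on → Ule on. Gate 2: Eld and Ule on → Orb on. Gate 9: Ule and Orb on → Mir on. Mir and Orb are on, so Wyn turns on (Gate 12). Ule, Wyn, and Zan are on, so Arc turns on (Gate 7). [7 rule applications]
Eld needs fewer.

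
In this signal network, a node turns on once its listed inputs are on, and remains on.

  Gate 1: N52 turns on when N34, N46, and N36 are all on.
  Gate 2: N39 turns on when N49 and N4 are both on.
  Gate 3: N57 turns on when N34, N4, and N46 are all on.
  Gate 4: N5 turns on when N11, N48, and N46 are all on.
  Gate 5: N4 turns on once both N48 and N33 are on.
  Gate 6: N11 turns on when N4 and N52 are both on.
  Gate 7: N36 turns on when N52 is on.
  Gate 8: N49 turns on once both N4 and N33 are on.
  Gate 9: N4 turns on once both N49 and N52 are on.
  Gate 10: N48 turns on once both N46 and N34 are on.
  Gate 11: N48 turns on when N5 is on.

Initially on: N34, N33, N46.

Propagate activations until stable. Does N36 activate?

N36 would need N52 (Gate 7), but N52 never turns on.

No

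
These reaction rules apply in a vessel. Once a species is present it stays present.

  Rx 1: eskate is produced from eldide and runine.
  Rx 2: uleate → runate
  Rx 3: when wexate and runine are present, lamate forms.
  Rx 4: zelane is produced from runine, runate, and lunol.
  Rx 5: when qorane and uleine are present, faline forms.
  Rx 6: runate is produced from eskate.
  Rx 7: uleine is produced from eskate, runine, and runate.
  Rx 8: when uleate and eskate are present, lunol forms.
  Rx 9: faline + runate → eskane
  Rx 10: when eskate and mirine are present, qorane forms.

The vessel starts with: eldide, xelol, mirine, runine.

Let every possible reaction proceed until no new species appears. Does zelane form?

No

zelane would need runine, runate, and lunol (Rx 4), but lunol never forms.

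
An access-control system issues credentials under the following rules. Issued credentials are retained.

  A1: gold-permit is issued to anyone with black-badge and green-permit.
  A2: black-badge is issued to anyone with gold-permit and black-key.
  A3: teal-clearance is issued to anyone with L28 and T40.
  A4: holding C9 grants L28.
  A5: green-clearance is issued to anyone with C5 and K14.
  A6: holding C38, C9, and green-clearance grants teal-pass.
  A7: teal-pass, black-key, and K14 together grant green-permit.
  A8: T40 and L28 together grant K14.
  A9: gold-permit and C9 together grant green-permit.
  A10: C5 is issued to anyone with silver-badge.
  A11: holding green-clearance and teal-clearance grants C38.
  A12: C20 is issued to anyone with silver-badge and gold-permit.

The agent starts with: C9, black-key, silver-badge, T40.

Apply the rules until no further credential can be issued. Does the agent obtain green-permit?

Holding C9 grants L28 (A4).
Holding silver-badge grants C5 (A10).
Holding L28 and T40 grants teal-clearance (A3).
Holding T40 and L28 grants K14 (A8).
Holding C5 and K14 grants green-clearance (A5).
Holding green-clearance and teal-clearance grants C38 (A11).
Holding C38, C9, and green-clearance grants teal-pass (A6).
Holding teal-pass, black-key, and K14 grants green-permit (A7).

Yes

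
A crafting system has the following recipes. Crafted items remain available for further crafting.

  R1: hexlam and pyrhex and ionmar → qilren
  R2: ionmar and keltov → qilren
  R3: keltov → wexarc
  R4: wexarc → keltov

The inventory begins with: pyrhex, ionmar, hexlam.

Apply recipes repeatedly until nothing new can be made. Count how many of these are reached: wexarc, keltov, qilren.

hexlam and pyrhex and ionmar → qilren (R1).
wexarc would need keltov (R3), but keltov is never obtained.
keltov would need wexarc (R4), but wexarc is never obtained.
qilren: reached.
Reached: qilren — 1 of the 3.

1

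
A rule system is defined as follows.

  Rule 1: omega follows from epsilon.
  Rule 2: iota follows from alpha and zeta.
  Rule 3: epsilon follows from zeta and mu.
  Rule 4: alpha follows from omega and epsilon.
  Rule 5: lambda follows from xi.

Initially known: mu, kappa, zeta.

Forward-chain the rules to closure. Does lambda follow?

No

lambda would need xi (Rule 5), but xi is never established.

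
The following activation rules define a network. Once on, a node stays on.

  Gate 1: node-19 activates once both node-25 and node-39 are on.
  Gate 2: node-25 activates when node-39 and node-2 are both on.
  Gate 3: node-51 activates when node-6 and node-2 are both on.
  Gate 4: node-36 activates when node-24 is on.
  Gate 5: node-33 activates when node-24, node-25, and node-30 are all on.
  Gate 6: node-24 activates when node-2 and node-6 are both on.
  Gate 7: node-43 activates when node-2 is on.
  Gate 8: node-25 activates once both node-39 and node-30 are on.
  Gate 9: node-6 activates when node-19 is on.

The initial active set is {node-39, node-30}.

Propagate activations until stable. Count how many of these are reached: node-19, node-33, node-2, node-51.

Gate 8: node-39 and node-30 on → node-25 on.
node-25 and node-39 are on, so node-19 activates (Gate 1).
node-19: reached.
node-33 would need node-24, node-25, and node-30 (Gate 5), but node-24 never turns on.
No rule produces node-2, and it is not given.
node-51 would need node-6 and node-2 (Gate 3), but node-2 never turns on.
Reached: node-19 — 1 of the 4.

1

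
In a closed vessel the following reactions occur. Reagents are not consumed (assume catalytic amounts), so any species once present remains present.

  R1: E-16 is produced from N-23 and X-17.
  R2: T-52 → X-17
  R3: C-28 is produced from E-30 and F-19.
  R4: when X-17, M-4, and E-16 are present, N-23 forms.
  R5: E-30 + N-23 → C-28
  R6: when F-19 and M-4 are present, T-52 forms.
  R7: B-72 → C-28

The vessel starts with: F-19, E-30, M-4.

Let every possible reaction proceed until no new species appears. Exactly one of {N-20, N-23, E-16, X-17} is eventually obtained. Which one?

F-19 and M-4 present → T-52 forms (R6).
T-52 present → X-17 forms (R2).
No rule produces N-20, and it is not given. E-16 would need N-23 and X-17 (R1), but N-23 never forms. N-23 would need X-17, M-4, and E-16 (R4), but E-16 never forms.

X-17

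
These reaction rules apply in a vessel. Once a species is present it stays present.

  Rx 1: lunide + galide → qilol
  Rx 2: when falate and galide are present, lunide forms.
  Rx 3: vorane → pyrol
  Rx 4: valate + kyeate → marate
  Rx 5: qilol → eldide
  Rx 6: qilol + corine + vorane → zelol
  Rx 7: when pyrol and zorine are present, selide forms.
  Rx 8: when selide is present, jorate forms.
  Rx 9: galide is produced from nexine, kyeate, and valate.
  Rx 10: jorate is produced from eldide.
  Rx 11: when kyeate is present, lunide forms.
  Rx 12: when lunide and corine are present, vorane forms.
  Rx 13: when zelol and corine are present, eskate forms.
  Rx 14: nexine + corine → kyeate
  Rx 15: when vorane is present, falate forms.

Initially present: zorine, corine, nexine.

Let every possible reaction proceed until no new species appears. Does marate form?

No

marate would need valate and kyeate (Rx 4), but valate never forms.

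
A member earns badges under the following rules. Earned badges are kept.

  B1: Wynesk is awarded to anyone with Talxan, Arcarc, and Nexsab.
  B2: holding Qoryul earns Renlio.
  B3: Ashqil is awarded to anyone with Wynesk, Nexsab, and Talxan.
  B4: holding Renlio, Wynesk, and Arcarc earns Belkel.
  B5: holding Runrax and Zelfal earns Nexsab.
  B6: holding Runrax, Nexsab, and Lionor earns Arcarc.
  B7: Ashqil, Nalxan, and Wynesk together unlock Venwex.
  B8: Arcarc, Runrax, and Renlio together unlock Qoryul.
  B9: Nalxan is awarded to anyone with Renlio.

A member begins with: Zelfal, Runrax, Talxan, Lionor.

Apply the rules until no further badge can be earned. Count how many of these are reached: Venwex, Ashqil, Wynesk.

With Runrax and Zelfal, Nexsab is earned (B5).
With Runrax, Nexsab, and Lionor, Arcarc is earned (B6).
With Talxan, Arcarc, and Nexsab, Wynesk is earned (B1).
With Wynesk, Nexsab, and Talxan, Ashqil is earned (B3).
Venwex would need Ashqil, Nalxan, and Wynesk (B7), but Nalxan is never earned.
Ashqil: reached.
Wynesk: reached.
Reached: Ashqil and Wynesk — 2 of the 3.

2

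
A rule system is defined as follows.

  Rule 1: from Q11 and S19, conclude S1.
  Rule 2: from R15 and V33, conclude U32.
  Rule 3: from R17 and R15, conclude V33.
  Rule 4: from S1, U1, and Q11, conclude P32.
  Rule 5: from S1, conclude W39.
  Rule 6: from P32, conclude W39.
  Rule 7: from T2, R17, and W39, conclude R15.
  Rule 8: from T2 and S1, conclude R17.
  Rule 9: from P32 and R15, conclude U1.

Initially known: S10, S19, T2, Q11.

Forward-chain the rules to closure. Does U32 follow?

Yes

From Q11 and S19, Rule 1 gives S1.
From T2 and S1, Rule 8 gives R17.
From S1, Rule 5 gives W39.
T2, R17, and W39 hold, so R15 follows (Rule 7).
R17 and R15 hold, so V33 follows (Rule 3).
R15 and V33 hold, so U32 follows (Rule 2).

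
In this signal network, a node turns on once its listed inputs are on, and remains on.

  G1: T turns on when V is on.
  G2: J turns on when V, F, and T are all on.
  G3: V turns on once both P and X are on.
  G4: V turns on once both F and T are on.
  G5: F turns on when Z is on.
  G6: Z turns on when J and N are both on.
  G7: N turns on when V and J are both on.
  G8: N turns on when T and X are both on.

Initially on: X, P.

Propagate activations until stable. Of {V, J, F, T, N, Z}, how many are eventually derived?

3

P and X are on, so V turns on (G3).
G1: V on → T on.
G8: T and X on → N on.
V: reached.
J would need V, F, and T (G2), but F never turns on.
F would need Z (G5), but Z never turns on.
T: reached.
N: reached.
Z would need J and N (G6), but J never turns on.
Reached: V, T, and N — 3 of the 6.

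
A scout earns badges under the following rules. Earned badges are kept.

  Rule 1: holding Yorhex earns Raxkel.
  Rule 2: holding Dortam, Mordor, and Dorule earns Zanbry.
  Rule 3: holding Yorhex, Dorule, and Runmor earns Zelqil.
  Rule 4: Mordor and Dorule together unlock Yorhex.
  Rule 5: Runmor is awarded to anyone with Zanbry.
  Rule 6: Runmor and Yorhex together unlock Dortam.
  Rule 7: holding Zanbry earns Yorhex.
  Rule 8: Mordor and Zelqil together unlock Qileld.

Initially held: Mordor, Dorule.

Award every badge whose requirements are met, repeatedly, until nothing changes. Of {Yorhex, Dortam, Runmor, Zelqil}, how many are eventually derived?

1

With Mordor and Dorule, Yorhex is earned (Rule 4).
Yorhex: reached.
Dortam would need Runmor and Yorhex (Rule 6), but Runmor is never earned.
Runmor would need Zanbry (Rule 5), but Zanbry is never earned.
Zelqil would need Yorhex, Dorule, and Runmor (Rule 3), but Runmor is never earned.
Reached: Yorhex — 1 of the 4.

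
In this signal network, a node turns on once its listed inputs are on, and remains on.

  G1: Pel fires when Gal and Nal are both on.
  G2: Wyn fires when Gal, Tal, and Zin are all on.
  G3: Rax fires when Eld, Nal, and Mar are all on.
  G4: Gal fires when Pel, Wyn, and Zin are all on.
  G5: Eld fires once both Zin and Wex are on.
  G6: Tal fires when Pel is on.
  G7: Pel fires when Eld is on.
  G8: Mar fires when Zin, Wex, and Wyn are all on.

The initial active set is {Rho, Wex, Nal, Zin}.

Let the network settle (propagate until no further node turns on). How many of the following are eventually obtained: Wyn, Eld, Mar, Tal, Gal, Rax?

2

Zin and Wex are on, so Eld fires (G5).
G7: Eld on → Pel on.
G6: Pel on → Tal on.
Wyn would need Gal, Tal, and Zin (G2), but Gal never turns on.
Eld: reached.
Mar would need Zin, Wex, and Wyn (G8), but Wyn never turns on.
Tal: reached.
Gal would need Pel, Wyn, and Zin (G4), but Wyn never turns on.
Rax would need Eld, Nal, and Mar (G3), but Mar never turns on.
Reached: Eld and Tal — 2 of the 6.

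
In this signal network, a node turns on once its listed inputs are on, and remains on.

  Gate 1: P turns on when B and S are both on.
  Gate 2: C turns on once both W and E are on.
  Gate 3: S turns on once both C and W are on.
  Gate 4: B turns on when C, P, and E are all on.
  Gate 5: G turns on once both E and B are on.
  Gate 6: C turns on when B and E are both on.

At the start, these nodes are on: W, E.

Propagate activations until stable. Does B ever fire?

B would need C, P, and E (Gate 4), but P never turns on.

No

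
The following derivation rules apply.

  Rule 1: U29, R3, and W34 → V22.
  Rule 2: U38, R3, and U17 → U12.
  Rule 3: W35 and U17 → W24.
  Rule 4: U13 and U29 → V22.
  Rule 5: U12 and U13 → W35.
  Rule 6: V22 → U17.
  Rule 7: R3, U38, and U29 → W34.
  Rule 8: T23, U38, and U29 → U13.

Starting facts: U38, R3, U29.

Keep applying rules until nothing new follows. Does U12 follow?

Yes

From R3, U38, and U29, Rule 7 gives W34.
From U29, R3, and W34, Rule 1 gives V22.
V22 holds, so U17 follows (Rule 6).
From U38, R3, and U17, Rule 2 gives U12.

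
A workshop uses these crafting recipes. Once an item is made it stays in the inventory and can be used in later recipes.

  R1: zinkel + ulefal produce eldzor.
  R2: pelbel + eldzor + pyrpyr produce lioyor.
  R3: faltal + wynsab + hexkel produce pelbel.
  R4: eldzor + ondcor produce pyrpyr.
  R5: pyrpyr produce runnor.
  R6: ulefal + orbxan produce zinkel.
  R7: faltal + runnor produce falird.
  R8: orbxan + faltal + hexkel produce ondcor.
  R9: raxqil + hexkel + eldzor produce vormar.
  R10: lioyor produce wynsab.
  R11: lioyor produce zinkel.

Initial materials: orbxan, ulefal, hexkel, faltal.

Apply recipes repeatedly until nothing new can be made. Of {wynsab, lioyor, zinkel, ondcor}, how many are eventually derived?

orbxan + faltal + hexkel → ondcor (R8).
ulefal + orbxan → zinkel (R6).
wynsab would need lioyor (R10), but lioyor is never obtained.
lioyor would need pelbel, eldzor, and pyrpyr (R2), but pelbel is never obtained.
zinkel: reached.
ondcor: reached.
Reached: zinkel and ondcor — 2 of the 4.

2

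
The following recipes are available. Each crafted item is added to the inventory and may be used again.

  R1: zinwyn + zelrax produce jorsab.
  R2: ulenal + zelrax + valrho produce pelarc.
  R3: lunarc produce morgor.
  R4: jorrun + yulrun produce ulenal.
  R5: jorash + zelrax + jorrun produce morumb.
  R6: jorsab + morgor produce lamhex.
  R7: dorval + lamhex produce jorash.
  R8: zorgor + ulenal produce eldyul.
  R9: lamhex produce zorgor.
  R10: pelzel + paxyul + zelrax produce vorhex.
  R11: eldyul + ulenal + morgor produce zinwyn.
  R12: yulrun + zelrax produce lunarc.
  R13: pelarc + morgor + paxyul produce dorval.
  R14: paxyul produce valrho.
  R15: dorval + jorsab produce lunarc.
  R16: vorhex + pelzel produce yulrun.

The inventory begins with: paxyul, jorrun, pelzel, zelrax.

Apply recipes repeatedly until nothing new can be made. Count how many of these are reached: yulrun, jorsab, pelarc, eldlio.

2

Using R10, pelzel, paxyul, and zelrax make vorhex.
Using R14, paxyul makes valrho.
vorhex + pelzel → yulrun (R16).
jorrun + yulrun → ulenal (R4).
ulenal + zelrax + valrho → pelarc (R2).
yulrun: reached.
jorsab would need zinwyn and zelrax (R1), but zinwyn is never obtained.
pelarc: reached.
No rule produces eldlio, and it is not given.
Reached: yulrun and pelarc — 2 of the 4.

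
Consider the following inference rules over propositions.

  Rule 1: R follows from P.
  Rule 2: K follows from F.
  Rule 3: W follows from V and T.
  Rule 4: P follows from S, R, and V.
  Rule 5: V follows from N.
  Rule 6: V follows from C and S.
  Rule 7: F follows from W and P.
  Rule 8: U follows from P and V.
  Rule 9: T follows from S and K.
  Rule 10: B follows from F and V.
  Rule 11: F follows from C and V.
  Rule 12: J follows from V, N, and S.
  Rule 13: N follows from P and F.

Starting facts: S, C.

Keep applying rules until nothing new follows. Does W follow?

Yes

C and S hold, so V follows (Rule 6).
C and V hold, so F follows (Rule 11).
From F, Rule 2 gives K.
From S and K, Rule 9 gives T.
V and T hold, so W follows (Rule 3).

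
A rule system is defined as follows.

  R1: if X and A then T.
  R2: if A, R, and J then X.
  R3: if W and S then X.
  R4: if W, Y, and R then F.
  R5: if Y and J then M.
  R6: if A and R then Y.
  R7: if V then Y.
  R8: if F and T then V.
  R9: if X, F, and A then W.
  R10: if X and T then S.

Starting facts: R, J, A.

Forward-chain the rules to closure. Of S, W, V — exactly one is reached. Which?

S

From A, R, and J, R2 gives X.
From X and A, R1 gives T.
From X and T, R10 gives S.
V would need F and T (R8), but F is never established. W would need X, F, and A (R9), but F is never established.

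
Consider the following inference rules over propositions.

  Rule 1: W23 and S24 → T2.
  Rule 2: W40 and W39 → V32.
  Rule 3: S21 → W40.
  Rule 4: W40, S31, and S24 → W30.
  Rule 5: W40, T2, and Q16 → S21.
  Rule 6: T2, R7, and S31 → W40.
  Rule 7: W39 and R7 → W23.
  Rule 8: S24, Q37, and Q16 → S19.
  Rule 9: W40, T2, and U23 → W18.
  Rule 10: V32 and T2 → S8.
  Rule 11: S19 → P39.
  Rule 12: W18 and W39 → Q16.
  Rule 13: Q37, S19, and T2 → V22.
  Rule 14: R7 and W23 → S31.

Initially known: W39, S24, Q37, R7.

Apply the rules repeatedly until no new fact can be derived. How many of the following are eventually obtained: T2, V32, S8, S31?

From W39 and R7, Rule 7 gives W23.
From W23 and S24, Rule 1 gives T2.
R7 and W23 hold, so S31 follows (Rule 14).
From T2, R7, and S31, Rule 6 gives W40.
W40 and W39 hold, so V32 follows (Rule 2).
V32 and T2 hold, so S8 follows (Rule 10).
T2: reached.
V32: reached.
S8: reached.
S31: reached.
All 4 are reached.

4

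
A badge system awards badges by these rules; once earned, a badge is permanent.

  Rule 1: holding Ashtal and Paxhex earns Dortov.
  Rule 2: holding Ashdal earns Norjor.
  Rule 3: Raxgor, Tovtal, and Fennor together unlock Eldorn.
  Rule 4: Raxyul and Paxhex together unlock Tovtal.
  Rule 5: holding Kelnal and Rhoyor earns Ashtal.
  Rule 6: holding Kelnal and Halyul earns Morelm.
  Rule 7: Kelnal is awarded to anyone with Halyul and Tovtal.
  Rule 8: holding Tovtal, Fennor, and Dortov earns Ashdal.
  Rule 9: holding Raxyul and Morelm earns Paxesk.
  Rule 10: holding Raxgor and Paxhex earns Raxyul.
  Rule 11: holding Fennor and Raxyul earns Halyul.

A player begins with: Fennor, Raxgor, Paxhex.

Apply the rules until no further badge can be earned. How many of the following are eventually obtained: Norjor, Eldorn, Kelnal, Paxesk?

With Raxgor and Paxhex, Raxyul is earned (Rule 10).
With Fennor and Raxyul, Halyul is earned (Rule 11).
With Raxyul and Paxhex, Tovtal is earned (Rule 4).
With Halyul and Tovtal, Kelnal is earned (Rule 7).
With Raxgor, Tovtal, and Fennor, Eldorn is earned (Rule 3).
With Kelnal and Halyul, Morelm is earned (Rule 6).
With Raxyul and Morelm, Paxesk is earned (Rule 9).
Norjor would need Ashdal (Rule 2), but Ashdal is never earned.
Eldorn: reached.
Kelnal: reached.
Paxesk: reached.
Reached: Eldorn, Kelnal, and Paxesk — 3 of the 4.

3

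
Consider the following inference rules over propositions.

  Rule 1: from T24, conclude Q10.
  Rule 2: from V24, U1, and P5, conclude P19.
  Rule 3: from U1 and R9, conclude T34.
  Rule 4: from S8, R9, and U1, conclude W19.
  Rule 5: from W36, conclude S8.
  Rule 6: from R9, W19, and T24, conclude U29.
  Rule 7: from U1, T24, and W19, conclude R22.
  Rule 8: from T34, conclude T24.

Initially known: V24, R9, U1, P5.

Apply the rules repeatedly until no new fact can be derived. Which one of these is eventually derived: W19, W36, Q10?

From U1 and R9, Rule 3 gives T34.
T34 holds, so T24 follows (Rule 8).
From T24, Rule 1 gives Q10.
No rule produces W36, and it is not given. W19 would need S8, R9, and U1 (Rule 4), but S8 is never established.

Q10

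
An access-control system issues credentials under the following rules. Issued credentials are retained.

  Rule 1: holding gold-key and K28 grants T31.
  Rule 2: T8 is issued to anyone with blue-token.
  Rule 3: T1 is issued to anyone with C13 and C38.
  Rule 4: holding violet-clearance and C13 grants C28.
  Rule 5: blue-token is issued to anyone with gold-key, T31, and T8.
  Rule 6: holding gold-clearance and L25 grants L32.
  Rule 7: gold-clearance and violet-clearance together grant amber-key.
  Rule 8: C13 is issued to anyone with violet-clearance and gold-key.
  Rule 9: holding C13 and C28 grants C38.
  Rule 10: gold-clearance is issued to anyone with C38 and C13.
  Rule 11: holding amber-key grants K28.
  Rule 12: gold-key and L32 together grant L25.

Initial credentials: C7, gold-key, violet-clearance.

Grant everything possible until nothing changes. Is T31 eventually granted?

Yes

Holding violet-clearance and gold-key grants C13 (Rule 8).
Holding violet-clearance and C13 grants C28 (Rule 4).
Holding C13 and C28 grants C38 (Rule 9).
Holding C38 and C13 grants gold-clearance (Rule 10).
Holding gold-clearance and violet-clearance grants amber-key (Rule 7).
Holding amber-key grants K28 (Rule 11).
Holding gold-key and K28 grants T31 (Rule 1).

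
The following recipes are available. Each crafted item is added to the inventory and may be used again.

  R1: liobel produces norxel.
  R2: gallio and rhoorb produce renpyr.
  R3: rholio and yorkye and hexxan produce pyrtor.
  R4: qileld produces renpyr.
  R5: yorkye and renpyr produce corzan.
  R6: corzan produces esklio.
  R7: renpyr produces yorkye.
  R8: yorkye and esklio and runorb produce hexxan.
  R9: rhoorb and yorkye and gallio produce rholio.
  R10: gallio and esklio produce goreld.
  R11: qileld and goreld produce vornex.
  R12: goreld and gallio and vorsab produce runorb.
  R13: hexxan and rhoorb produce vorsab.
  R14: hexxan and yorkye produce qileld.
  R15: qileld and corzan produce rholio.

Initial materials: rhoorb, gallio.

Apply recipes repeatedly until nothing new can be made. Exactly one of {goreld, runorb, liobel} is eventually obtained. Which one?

Using R2, gallio and rhoorb make renpyr.
renpyr → yorkye (R7).
yorkye and renpyr → corzan (R5).
corzan → esklio (R6).
gallio and esklio → goreld (R10).
runorb would need goreld, gallio, and vorsab (R12), but vorsab is never obtained. No rule produces liobel, and it is not given.

goreld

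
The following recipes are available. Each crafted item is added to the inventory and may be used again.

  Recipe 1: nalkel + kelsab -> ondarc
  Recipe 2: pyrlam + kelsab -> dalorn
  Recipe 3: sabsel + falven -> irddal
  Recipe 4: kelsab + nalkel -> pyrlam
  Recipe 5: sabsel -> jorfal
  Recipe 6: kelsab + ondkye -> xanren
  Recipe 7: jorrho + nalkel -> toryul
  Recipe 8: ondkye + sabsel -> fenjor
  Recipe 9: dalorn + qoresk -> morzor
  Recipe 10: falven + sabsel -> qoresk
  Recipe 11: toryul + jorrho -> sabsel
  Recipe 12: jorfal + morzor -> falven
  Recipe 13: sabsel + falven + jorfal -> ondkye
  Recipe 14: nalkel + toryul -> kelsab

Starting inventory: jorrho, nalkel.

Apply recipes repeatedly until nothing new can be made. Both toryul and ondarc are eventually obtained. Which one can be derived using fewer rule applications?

toryul: Using Recipe 7, jorrho and nalkel make toryul. [1 rule application]
ondarc: Using Recipe 7, jorrho and nalkel make toryul. nalkel + toryul -> kelsab (Recipe 14). Using Recipe 1, nalkel and kelsab make ondarc. [3 rule applications]
toryul needs fewer.

toryul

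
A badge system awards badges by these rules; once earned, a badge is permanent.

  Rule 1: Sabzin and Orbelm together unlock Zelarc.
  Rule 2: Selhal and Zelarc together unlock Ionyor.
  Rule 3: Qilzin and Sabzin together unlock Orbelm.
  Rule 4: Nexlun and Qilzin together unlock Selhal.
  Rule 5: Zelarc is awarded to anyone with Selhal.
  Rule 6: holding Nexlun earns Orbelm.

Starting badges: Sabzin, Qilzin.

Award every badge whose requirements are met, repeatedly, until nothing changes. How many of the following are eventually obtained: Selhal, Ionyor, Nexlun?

Selhal would need Nexlun and Qilzin (Rule 4), but Nexlun is never earned.
Ionyor would need Selhal and Zelarc (Rule 2), but Selhal is never earned.
No rule produces Nexlun, and it is not given.
None of the 3 are reached.

0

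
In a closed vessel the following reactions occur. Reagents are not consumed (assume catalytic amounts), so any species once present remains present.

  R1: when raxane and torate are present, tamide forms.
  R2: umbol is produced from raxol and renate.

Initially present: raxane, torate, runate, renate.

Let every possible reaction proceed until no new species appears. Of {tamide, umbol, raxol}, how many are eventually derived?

1

raxane and torate present → tamide forms (R1).
tamide: reached.
umbol would need raxol and renate (R2), but raxol never forms.
No rule produces raxol, and it is not given.
Reached: tamide — 1 of the 3.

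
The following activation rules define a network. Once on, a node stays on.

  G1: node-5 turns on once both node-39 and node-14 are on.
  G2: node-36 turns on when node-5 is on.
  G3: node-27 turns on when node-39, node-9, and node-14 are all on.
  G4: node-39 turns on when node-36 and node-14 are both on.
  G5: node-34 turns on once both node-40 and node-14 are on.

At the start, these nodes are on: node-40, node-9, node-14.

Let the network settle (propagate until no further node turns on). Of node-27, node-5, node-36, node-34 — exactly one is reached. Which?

G5: node-40 and node-14 on → node-34 on.
node-36 would need node-5 (G2), but node-5 never turns on. node-27 would need node-39, node-9, and node-14 (G3), but node-39 never turns on. node-5 would need node-39 and node-14 (G1), but node-39 never turns on.

node-34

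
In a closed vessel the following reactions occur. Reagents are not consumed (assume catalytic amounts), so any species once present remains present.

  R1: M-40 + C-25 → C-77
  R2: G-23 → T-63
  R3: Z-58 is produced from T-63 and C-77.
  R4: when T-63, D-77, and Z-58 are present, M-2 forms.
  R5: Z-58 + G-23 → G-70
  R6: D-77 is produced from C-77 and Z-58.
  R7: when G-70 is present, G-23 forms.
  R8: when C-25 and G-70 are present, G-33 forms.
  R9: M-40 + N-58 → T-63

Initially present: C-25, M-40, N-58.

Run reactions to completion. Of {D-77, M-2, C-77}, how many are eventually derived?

M-40 and N-58 present → T-63 forms (R9).
M-40 and C-25 present → C-77 forms (R1).
T-63 and C-77 present → Z-58 forms (R3).
C-77 and Z-58 present → D-77 forms (R6).
T-63, D-77, and Z-58 present → M-2 forms (R4).
D-77: reached.
M-2: reached.
C-77: reached.
All 3 are reached.

3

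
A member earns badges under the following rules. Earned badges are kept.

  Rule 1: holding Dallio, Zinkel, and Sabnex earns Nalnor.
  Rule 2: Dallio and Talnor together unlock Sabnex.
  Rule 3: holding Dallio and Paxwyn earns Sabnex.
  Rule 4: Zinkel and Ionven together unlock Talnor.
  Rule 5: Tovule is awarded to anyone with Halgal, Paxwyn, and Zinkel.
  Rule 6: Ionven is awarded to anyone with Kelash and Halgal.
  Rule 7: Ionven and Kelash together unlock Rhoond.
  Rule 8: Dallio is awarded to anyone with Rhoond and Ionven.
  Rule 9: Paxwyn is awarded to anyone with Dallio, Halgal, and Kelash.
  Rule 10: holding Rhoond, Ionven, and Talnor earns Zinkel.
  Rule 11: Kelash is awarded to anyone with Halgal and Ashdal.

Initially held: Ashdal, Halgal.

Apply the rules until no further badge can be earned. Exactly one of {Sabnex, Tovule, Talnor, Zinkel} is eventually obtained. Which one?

Sabnex

With Halgal and Ashdal, Kelash is earned (Rule 11).
With Kelash and Halgal, Ionven is earned (Rule 6).
With Ionven and Kelash, Rhoond is earned (Rule 7).
With Rhoond and Ionven, Dallio is earned (Rule 8).
With Dallio, Halgal, and Kelash, Paxwyn is earned (Rule 9).
With Dallio and Paxwyn, Sabnex is earned (Rule 3).
Tovule would need Halgal, Paxwyn, and Zinkel (Rule 5), but Zinkel is never earned. Talnor would need Zinkel and Ionven (Rule 4), but Zinkel is never earned. Zinkel would need Rhoond, Ionven, and Talnor (Rule 10), but Talnor is never earned.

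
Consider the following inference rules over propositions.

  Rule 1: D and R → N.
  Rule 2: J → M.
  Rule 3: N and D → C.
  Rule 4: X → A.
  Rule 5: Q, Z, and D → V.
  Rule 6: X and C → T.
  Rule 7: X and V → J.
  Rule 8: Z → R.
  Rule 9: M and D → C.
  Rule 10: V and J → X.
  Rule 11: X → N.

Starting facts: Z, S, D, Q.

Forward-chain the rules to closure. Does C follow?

Z holds, so R follows (Rule 8).
From D and R, Rule 1 gives N.
From N and D, Rule 3 gives C.

Yes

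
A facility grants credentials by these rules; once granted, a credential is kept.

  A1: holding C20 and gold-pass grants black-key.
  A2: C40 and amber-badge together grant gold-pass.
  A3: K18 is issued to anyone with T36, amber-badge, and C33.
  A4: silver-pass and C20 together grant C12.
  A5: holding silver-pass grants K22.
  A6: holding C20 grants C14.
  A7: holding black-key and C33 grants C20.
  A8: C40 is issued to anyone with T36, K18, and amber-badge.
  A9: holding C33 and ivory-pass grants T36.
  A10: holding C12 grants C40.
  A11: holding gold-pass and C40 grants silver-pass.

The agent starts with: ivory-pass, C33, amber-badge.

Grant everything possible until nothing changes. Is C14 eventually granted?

C14 would need C20 (A6), but C20 is never granted.

No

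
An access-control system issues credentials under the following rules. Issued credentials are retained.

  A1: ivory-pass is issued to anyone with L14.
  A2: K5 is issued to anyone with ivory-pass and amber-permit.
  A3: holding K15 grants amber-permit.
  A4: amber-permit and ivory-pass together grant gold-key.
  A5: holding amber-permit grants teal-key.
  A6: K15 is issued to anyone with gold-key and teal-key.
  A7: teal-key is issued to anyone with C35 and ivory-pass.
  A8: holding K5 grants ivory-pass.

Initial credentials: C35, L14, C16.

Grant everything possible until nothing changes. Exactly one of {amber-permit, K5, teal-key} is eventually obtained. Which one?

teal-key

Holding L14 grants ivory-pass (A1).
Holding C35 and ivory-pass grants teal-key (A7).
amber-permit would need K15 (A3), but K15 is never granted. K5 would need ivory-pass and amber-permit (A2), but amber-permit is never granted.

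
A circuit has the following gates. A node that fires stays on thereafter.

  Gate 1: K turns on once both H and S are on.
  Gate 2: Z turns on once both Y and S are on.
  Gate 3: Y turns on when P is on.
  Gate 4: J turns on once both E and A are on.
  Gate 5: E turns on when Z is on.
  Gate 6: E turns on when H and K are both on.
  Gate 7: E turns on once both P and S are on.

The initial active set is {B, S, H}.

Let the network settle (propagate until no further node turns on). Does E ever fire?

Gate 1: H and S on → K on.
Gate 6: H and K on → E on.

Yes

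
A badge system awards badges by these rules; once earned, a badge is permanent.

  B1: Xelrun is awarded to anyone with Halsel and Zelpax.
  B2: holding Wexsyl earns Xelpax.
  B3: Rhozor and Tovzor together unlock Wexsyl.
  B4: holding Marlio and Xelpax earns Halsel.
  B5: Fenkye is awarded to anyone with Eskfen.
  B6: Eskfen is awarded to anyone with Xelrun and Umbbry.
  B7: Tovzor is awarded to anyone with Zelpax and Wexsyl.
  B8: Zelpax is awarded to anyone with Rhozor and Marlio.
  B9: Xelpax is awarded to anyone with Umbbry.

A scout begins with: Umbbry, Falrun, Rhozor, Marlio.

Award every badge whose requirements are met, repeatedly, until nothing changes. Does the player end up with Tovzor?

Tovzor would need Zelpax and Wexsyl (B7), but Wexsyl is never earned.

No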